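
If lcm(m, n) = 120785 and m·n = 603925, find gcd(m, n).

gcd·lcm = product, so gcd = 603925/120785 = 5.

5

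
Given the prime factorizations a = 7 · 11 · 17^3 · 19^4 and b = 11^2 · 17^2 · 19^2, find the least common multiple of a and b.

542306210831

max exponent per prime: 7 · 11^2 · 17^3 · 19^4 = 542306210831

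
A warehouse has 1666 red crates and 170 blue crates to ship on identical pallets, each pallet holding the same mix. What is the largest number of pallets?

Euclid: 1666 = 9·170 + 136; 170 = 1·136 + 34; 136 = 4·34 + 0. Last nonzero remainder: 34.

34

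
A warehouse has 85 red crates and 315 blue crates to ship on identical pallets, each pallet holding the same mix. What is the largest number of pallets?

5

Euclid: 315 = 3·85 + 60; 85 = 1·60 + 25; 60 = 2·25 + 10; 25 = 2·10 + 5; 10 = 2·5 + 0. Last nonzero remainder: 5.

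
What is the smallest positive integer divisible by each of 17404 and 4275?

17404 = 2² · 19 · 229; 4275 = 3² · 5² · 19
max exponents: 2² · 3² · 5² · 19 · 229 = 3915900

3915900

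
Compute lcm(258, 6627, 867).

258 = 2 · 3 · 43; 6627 = 3 · 47²; 867 = 3 · 17²
lcm takes max exponent of each prime: 2 · 3 · 17² · 43 · 47² = 164707458

164707458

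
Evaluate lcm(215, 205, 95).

167485

215 = 5 · 43; 205 = 5 · 41; 95 = 5 · 19
lcm takes max exponent of each prime: 5 · 19 · 41 · 43 = 167485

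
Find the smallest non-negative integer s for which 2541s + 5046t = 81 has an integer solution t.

425

gcd(2541, 5046) = 3 (Euclid: 5046 = 1·2541 + 2505; 2541 = 1·2505 + 36; 2505 = 69·36 + 21; 36 = 1·21 + 15; 21 = 1·15 + 6; 15 = 2·6 + 3; 6 = 2·3 + 0), and 3 | 81.
Extended Euclid: 2541·(701) + 5046·(-353) = 3. Scale by 27: s₀ = 18927.
General solution s = s₀ + 1682k; reducing mod 1682 gives s = 425 (and t = -214).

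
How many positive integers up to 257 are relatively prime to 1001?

185

Prime factors of 1001: 7, 11, 13. Count integers ≤ 257 divisible by none of them.
By inclusion–exclusion: 257 − ⌊257/7⌋ − ⌊257/11⌋ − ⌊257/13⌋ + ⌊257/77⌋ + ⌊257/91⌋ + ⌊257/143⌋ − ⌊257/1001⌋ = 185.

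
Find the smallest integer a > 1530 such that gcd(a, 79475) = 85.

79475 = 85·935. Any a with gcd(a, 79475) = 85 is a multiple of 85, say 85s, with s coprime to 935.
Need s > 1530/85, so s ≥ 19. First s ≥ 19 with gcd(s, 935) = 1 is s = 19. Thus a = 85·19 = 1615.

1615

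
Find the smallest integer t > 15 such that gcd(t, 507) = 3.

507 = 3·169. Any t with gcd(t, 507) = 3 is a multiple of 3, say 3s, with s coprime to 169.
Need s > 15/3, so s ≥ 6. First s ≥ 6 with gcd(s, 169) = 1 is s = 6. Thus t = 3·6 = 18.

18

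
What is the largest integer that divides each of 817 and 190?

817 = 19 · 43
190 = 2 · 5 · 19
Common: 19 = 19

19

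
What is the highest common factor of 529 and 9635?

1

529 = 23²
9635 = 5 · 41 · 47
Common: 1 = 1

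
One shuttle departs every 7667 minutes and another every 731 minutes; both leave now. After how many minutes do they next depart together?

7667 = 11 · 17 · 41; 731 = 17 · 43
max exponents: 11 · 17 · 41 · 43 = 329681

329681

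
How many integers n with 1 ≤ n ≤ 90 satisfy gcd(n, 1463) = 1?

67

Prime factors of 1463: 7, 11, 19. Count integers ≤ 90 divisible by none of them.
By inclusion–exclusion: 90 − ⌊90/7⌋ − ⌊90/11⌋ − ⌊90/19⌋ + ⌊90/77⌋ + ⌊90/133⌋ + ⌊90/209⌋ − ⌊90/1463⌋ = 67.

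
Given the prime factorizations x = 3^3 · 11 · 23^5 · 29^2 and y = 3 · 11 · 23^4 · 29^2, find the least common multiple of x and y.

1607650445511

max exponent per prime: 3^3 · 11 · 23^5 · 29^2 = 1607650445511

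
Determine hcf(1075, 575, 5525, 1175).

25

gcd(1075, 575): 1075 = 1·575 + 500; 575 = 1·500 + 75; 500 = 6·75 + 50; 75 = 1·50 + 25; 50 = 2·25 + 0 → 25
gcd(25, 5525): 5525 = 221·25 + 0 → 25
gcd(25, 1175): 1175 = 47·25 + 0 → 25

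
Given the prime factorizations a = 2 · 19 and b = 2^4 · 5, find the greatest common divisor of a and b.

min exponent per shared prime: 2 = 2

2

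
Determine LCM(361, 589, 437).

361 = 19²; 589 = 19 · 31; 437 = 19 · 23
lcm takes max exponent of each prime: 19² · 23 · 31 = 257393

257393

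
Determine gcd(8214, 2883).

8214 = 2 · 3 · 37²
2883 = 3 · 31²
Common: 3 = 3

3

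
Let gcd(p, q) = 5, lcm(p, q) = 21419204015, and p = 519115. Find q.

206305

Using pq = gcd(p,q)·lcm(p,q) = 5·21419204015 = 107096020075, we get q = 107096020075/519115 = 206305.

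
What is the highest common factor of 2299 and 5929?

2299 = 11² · 19
5929 = 7² · 11²
Common: 11² = 121

121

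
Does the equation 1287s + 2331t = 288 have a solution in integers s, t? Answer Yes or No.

Yes

gcd(1287, 2331): 2331 = 1·1287 + 1044; 1287 = 1·1044 + 243; 1044 = 4·243 + 72; 243 = 3·72 + 27; 72 = 2·27 + 18; 27 = 1·18 + 9; 18 = 2·9 + 0 → 9
9 divides 288, so a solution exists.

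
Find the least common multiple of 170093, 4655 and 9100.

170093 = 7 · 11 · 47²; 4655 = 5 · 7² · 19; 9100 = 2² · 5² · 7 · 13
lcm takes max exponent of each prime: 2² · 5² · 7² · 11 · 13 · 19 · 47² = 29409079700

29409079700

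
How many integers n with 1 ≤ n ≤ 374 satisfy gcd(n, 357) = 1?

357 = 3·7·17. Inclusion–exclusion on these primes:
374 − ⌊374/3⌋ − ⌊374/7⌋ − ⌊374/17⌋ + ⌊374/21⌋ + ⌊374/51⌋ + ⌊374/119⌋ − ⌊374/357⌋ = 201

201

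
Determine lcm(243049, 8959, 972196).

lcm(243049, 8959) = 243049·8959/gcd = 2177475991/289 = 7534519
lcm(7534519, 972196) = 7534519·972196/gcd = 7325029233724/243049 = 30138076

30138076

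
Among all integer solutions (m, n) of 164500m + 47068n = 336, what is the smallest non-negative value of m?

Reduce mod 47068: 164500m ≡ 336 (mod 47068). With g = gcd(164500, 47068) = 28 dividing 336, divide through: 5875m ≡ 12 (mod 1681).
Since gcd(5875, 1681) = 1, m ≡ 12·(5875)⁻¹ ≡ 493 (mod 1681). Smallest non-negative: 493.

493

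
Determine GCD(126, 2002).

14

126 = 2 · 3² · 7
2002 = 2 · 7 · 11 · 13
Common: 2 · 7 = 14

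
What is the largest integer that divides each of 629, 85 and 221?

629 = 17 · 37; 85 = 5 · 17; 221 = 13 · 17
gcd takes min exponent of each prime: 17 = 17

17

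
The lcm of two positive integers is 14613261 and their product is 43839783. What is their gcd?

3

gcd·lcm = product, so gcd = 43839783/14613261 = 3.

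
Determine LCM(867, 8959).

gcd first: 8959 = 10·867 + 289; 867 = 3·289 + 0 → gcd = 289
lcm = 867·8959/gcd = 7767453/289 = 26877

26877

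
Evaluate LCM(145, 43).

gcd first: 145 = 3·43 + 16; 43 = 2·16 + 11; 16 = 1·11 + 5; 11 = 2·5 + 1; 5 = 5·1 + 0 → gcd = 1
lcm = 145·43/gcd = 6235/1 = 6235

6235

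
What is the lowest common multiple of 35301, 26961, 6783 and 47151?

84765733495443

35301 = 3 · 7 · 41²; 26961 = 3 · 11 · 19 · 43; 6783 = 3 · 7 · 17 · 19; 47151 = 3² · 13² · 31
lcm takes max exponent of each prime: 3² · 7 · 11 · 13² · 17 · 19 · 31 · 41² · 43 = 84765733495443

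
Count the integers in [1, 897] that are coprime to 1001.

645

1001 = 7·11·13. Inclusion–exclusion on these primes:
897 − ⌊897/7⌋ − ⌊897/11⌋ − ⌊897/13⌋ + ⌊897/77⌋ + ⌊897/91⌋ + ⌊897/143⌋ − ⌊897/1001⌋ = 645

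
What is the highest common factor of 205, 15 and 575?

gcd(205, 15): 205 = 13·15 + 10; 15 = 1·10 + 5; 10 = 2·5 + 0 → 5
gcd(5, 575): 575 = 115·5 + 0 → 5

5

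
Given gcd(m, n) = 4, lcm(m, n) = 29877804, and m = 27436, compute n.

m·n = gcd·lcm = 4·29877804 = 119511216, so n = 119511216/27436 = 4356.

4356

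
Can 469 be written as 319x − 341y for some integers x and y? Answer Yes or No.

gcd(319, 341): 341 = 1·319 + 22; 319 = 14·22 + 11; 22 = 2·11 + 0 → 11
11 does not divide 469, so a solution does not exist.

No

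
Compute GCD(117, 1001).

Euclid: 1001 = 8·117 + 65; 117 = 1·65 + 52; 65 = 1·52 + 13; 52 = 4·13 + 0. Last nonzero remainder: 13.

13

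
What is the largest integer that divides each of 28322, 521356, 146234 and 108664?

578

28322 = 2 · 7² · 17²; 521356 = 2² · 11 · 17² · 41; 146234 = 2 · 11 · 17² · 23; 108664 = 2³ · 17² · 47
gcd takes min exponent of each prime: 2 · 17² = 578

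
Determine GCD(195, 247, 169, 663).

gcd(195, 247): 247 = 1·195 + 52; 195 = 3·52 + 39; 52 = 1·39 + 13; 39 = 3·13 + 0 → 13
gcd(13, 169): 169 = 13·13 + 0 → 13
gcd(13, 663): 663 = 51·13 + 0 → 13

13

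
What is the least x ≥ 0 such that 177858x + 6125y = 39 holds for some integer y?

Euclid: 177858 = 29·6125 + 233; 6125 = 26·233 + 67; 233 = 3·67 + 32; 67 = 2·32 + 3; 32 = 10·3 + 2; 3 = 1·2 + 1; 2 = 2·1 + 0 → gcd = 1; 39 = 1·39.
Back-substitution yields 177858·(-2103) + 6125·(61067) = 1, so one solution is x = -2103·39 = -82017, y = 61067·39 = 2381613.
Solutions in x differ by 6125/1 = 6125; the one in [0, 6125) is -82017 mod 6125 = 3733.

3733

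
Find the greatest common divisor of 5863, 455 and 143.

gcd(5863, 455): 5863 = 12·455 + 403; 455 = 1·403 + 52; 403 = 7·52 + 39; 52 = 1·39 + 13; 39 = 3·13 + 0 → 13
gcd(13, 143): 143 = 11·13 + 0 → 13

13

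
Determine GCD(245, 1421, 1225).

245 = 5 · 7²; 1421 = 7² · 29; 1225 = 5² · 7²
gcd takes min exponent of each prime: 7² = 49

49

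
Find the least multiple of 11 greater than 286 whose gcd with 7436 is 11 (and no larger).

gcd(m, 7436) = 11 forces 11 | m; write m = 11s. Then gcd(11s, 11·676) = 11·gcd(s, 676), so need gcd(s, 676) = 1.
11s > 286 gives s ≥ 27. The least s ≥ 27 coprime to 676 is 27, so m = 11·27 = 297.

297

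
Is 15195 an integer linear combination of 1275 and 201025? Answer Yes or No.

No

By Bézout, 1275u − 201025v = 15195 has integer solutions iff gcd(1275, 201025) | 15195.
Euclid: 201025 = 157·1275 + 850; 1275 = 1·850 + 425; 850 = 2·425 + 0. gcd = 425; 15195 mod 425 = 320. No.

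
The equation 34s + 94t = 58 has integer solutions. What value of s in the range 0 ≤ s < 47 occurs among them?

10

gcd(34, 94) = 2 (Euclid: 94 = 2·34 + 26; 34 = 1·26 + 8; 26 = 3·8 + 2; 8 = 4·2 + 0), and 2 | 58.
Extended Euclid: 34·(-11) + 94·(4) = 2. Scale by 29: s₀ = -319.
General solution s = s₀ + 47k; reducing mod 47 gives s = 10 (and t = -3).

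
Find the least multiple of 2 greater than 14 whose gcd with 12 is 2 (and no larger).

gcd(k, 12) = 2 forces 2 | k; write k = 2s. Then gcd(2s, 2·6) = 2·gcd(s, 6), so need gcd(s, 6) = 1.
2s > 14 gives s ≥ 8. The least s ≥ 8 coprime to 6 is 11, so k = 2·11 = 22.

22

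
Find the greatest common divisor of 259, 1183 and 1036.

7

259 = 7 · 37; 1183 = 7 · 13²; 1036 = 2² · 7 · 37
gcd takes min exponent of each prime: 7 = 7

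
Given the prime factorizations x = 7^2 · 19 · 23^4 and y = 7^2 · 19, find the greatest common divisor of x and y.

min exponent per shared prime: 7^2 · 19 = 931

931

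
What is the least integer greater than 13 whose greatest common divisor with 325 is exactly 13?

26

gcd(x, 325) = 13 forces 13 | x; write x = 13s. Then gcd(13s, 13·25) = 13·gcd(s, 25), so need gcd(s, 25) = 1.
13s > 13 gives s ≥ 2. The least s ≥ 2 coprime to 25 is 2, so x = 13·2 = 26.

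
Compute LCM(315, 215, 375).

338625

lcm(315, 215) = 315·215/gcd = 67725/5 = 13545
lcm(13545, 375) = 13545·375/gcd = 5079375/15 = 338625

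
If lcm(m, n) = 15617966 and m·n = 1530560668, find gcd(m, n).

From gcd × lcm = mn: gcd = 1530560668 / 15617966 = 98.

98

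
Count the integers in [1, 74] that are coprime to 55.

Prime factors of 55: 5, 11. Count integers ≤ 74 divisible by none of them.
By inclusion–exclusion: 74 − ⌊74/5⌋ − ⌊74/11⌋ + ⌊74/55⌋ = 55.

55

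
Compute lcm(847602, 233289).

847602 = 2 · 3² · 7² · 31²; 233289 = 3² · 7² · 23²
max exponents: 2 · 3² · 7² · 23² · 31² = 448381458

448381458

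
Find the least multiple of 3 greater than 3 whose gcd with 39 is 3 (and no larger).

gcd(a, 39) = 3 forces 3 | a; write a = 3s. Then gcd(3s, 3·13) = 3·gcd(s, 13), so need gcd(s, 13) = 1.
3s > 3 gives s ≥ 2. The least s ≥ 2 coprime to 13 is 2, so a = 3·2 = 6.

6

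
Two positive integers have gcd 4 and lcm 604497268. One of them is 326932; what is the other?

a·b = gcd·lcm = 4·604497268 = 2417989072, so b = 2417989072/326932 = 7396.

7396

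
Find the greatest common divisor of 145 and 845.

145 = 5 · 29
845 = 5 · 13²
Common: 5 = 5

5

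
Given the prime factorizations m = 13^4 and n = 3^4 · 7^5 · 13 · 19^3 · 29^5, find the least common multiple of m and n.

5470152330232460251017

max exponent per prime: 3^4 · 7^5 · 13^4 · 19^3 · 29^5 = 5470152330232460251017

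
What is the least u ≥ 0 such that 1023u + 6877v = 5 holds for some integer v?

Euclid: 6877 = 6·1023 + 739; 1023 = 1·739 + 284; 739 = 2·284 + 171; 284 = 1·171 + 113; 171 = 1·113 + 58; 113 = 1·58 + 55; 58 = 1·55 + 3; 55 = 18·3 + 1; 3 = 3·1 + 0 → gcd = 1; 5 = 1·5.
Back-substitution yields 1023·(2252) + 6877·(-335) = 1, so one solution is u = 2252·5 = 11260, v = -335·5 = -1675.
Solutions in u differ by 6877/1 = 6877; the one in [0, 6877) is 11260 mod 6877 = 4383.

4383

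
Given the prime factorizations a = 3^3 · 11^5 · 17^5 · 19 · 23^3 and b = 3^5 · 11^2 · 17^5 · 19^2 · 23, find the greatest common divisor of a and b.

min exponent per shared prime: 3^3 · 11^2 · 17^5 · 19 · 23 = 2027100021903

2027100021903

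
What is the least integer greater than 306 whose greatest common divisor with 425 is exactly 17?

425 = 17·25. Any a with gcd(a, 425) = 17 is a multiple of 17, say 17s, with s coprime to 25.
Need s > 306/17, so s ≥ 19. First s ≥ 19 with gcd(s, 25) = 1 is s = 19. Thus a = 17·19 = 323.

323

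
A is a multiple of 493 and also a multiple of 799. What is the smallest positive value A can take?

23171

493 = 17 · 29; 799 = 17 · 47
max exponents: 17 · 29 · 47 = 23171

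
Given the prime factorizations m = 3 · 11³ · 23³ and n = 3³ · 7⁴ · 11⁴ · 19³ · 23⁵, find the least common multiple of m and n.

max exponent per prime: 3³ · 7⁴ · 11⁴ · 19³ · 23⁵ = 41901218039944884159

41901218039944884159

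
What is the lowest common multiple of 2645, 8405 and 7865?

2645 = 5 · 23²; 8405 = 5 · 41²; 7865 = 5 · 11² · 13
lcm takes max exponent of each prime: 5 · 11² · 13 · 23² · 41² = 6993943385

6993943385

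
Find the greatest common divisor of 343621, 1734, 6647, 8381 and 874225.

343621 = 17² · 29 · 41; 1734 = 2 · 3 · 17²; 6647 = 17² · 23; 8381 = 17² · 29; 874225 = 5² · 11² · 17²
gcd takes min exponent of each prime: 17² = 289

289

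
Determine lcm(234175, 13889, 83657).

2608006975

234175 = 5² · 17 · 19 · 29; 13889 = 17 · 19 · 43; 83657 = 7 · 17 · 19 · 37
lcm takes max exponent of each prime: 5² · 7 · 17 · 19 · 29 · 37 · 43 = 2608006975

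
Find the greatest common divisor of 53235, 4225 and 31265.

gcd(53235, 4225): 53235 = 12·4225 + 2535; 4225 = 1·2535 + 1690; 2535 = 1·1690 + 845; 1690 = 2·845 + 0 → 845
gcd(845, 31265): 31265 = 37·845 + 0 → 845

845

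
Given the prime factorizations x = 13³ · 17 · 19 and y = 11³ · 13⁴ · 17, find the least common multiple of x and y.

12278745193

max exponent per prime: 11³ · 13⁴ · 17 · 19 = 12278745193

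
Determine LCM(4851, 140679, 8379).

2672901

4851 = 3² · 7² · 11; 140679 = 3² · 7² · 11 · 29; 8379 = 3² · 7² · 19
lcm takes max exponent of each prime: 3² · 7² · 11 · 19 · 29 = 2672901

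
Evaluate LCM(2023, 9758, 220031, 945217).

2023 = 7 · 17²; 9758 = 2 · 7 · 17 · 41; 220031 = 7 · 17 · 43²; 945217 = 7 · 13² · 17 · 47
lcm takes max exponent of each prime: 2 · 7 · 13² · 17² · 41 · 43² · 47 = 2436302488802

2436302488802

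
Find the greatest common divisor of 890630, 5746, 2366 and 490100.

890630 = 2 · 5 · 13² · 17 · 31; 5746 = 2 · 13² · 17; 2366 = 2 · 7 · 13²; 490100 = 2² · 5² · 13² · 29
gcd takes min exponent of each prime: 2 · 13² = 338

338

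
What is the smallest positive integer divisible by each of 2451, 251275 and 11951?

2451 = 3 · 19 · 43; 251275 = 5² · 19 · 23²; 11951 = 17 · 19 · 37
lcm takes max exponent of each prime: 3 · 5² · 17 · 19 · 23² · 37 · 43 = 20388704775

20388704775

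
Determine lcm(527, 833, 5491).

527 = 17 · 31; 833 = 7² · 17; 5491 = 17² · 19
lcm takes max exponent of each prime: 7² · 17² · 19 · 31 = 8340829

8340829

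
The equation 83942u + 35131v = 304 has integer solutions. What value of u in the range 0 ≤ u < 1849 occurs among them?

gcd(83942, 35131) = 19 (Euclid: 83942 = 2·35131 + 13680; 35131 = 2·13680 + 7771; 13680 = 1·7771 + 5909; 7771 = 1·5909 + 1862; 5909 = 3·1862 + 323; 1862 = 5·323 + 247; 323 = 1·247 + 76; 247 = 3·76 + 19; 76 = 4·19 + 0), and 19 | 304.
Extended Euclid: 83942·(-434) + 35131·(1037) = 19. Scale by 16: u₀ = -6944.
General solution u = u₀ + 1849t; reducing mod 1849 gives u = 452 (and v = -1080).

452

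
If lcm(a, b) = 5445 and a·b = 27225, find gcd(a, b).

5

gcd·lcm = product, so gcd = 27225/5445 = 5.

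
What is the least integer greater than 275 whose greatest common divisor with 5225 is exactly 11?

286

Multiples of 11 above 275: 11·26, 11·27, … . Need the cofactor coprime to 5225/11 = 475.
Checking s = 26, 27, … the first with gcd(s, 475) = 1 is s = 26, giving 286.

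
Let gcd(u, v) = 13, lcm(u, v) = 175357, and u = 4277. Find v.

Using uv = gcd(u,v)·lcm(u,v) = 13·175357 = 2279641, we get v = 2279641/4277 = 533.

533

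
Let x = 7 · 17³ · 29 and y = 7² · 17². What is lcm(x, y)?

max exponent per prime: 7² · 17³ · 29 = 6981373

6981373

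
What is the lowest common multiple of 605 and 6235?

754435

605 = 5 · 11²; 6235 = 5 · 29 · 43
max exponents: 5 · 11² · 29 · 43 = 754435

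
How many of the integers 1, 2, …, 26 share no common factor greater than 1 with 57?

Prime factors of 57: 3, 19. Count integers ≤ 26 divisible by none of them.
By inclusion–exclusion: 26 − ⌊26/3⌋ − ⌊26/19⌋ + ⌊26/57⌋ = 17.

17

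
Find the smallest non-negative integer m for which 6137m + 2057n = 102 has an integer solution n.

118

Reduce mod 2057: 6137m ≡ 102 (mod 2057). With g = gcd(6137, 2057) = 17 dividing 102, divide through: 361m ≡ 6 (mod 121).
Since gcd(361, 121) = 1, m ≡ 6·(361)⁻¹ ≡ 118 (mod 121). Smallest non-negative: 118.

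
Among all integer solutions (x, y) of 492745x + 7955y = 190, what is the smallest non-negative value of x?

Euclid: 492745 = 61·7955 + 7490; 7955 = 1·7490 + 465; 7490 = 16·465 + 50; 465 = 9·50 + 15; 50 = 3·15 + 5; 15 = 3·5 + 0 → gcd = 5; 190 = 5·38.
Back-substitution yields 492745·(479) + 7955·(-29670) = 5, so one solution is x = 479·38 = 18202, y = -29670·38 = -1127460.
Solutions in x differ by 7955/5 = 1591; the one in [0, 1591) is 18202 mod 1591 = 701.

701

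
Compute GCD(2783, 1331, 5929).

gcd(2783, 1331): 2783 = 2·1331 + 121; 1331 = 11·121 + 0 → 121
gcd(121, 5929): 5929 = 49·121 + 0 → 121

121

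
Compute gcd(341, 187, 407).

11

gcd(341, 187): 341 = 1·187 + 154; 187 = 1·154 + 33; 154 = 4·33 + 22; 33 = 1·22 + 11; 22 = 2·11 + 0 → 11
gcd(11, 407): 407 = 37·11 + 0 → 11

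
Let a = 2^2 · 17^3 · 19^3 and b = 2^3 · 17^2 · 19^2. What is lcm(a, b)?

max exponent per prime: 2^3 · 17^3 · 19^3 = 269586136

269586136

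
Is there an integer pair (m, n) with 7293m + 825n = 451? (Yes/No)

gcd(7293, 825): 7293 = 8·825 + 693; 825 = 1·693 + 132; 693 = 5·132 + 33; 132 = 4·33 + 0 → 33
33 does not divide 451, so a solution does not exist.

No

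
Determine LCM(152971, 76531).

gcd first: 152971 = 1·76531 + 76440; 76531 = 1·76440 + 91; 76440 = 840·91 + 0 → gcd = 91
lcm = 152971·76531/gcd = 11707023601/91 = 128648611

128648611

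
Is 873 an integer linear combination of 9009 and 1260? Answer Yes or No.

By Bézout, 9009p − 1260q = 873 has integer solutions iff gcd(9009, 1260) | 873.
Euclid: 9009 = 7·1260 + 189; 1260 = 6·189 + 126; 189 = 1·126 + 63; 126 = 2·63 + 0. gcd = 63; 873 mod 63 = 54. No.

No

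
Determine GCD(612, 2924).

68

612 = 2² · 3² · 17
2924 = 2² · 17 · 43
Common: 2² · 17 = 68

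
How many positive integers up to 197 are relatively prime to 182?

78

182 = 2·7·13. Inclusion–exclusion on these primes:
197 − ⌊197/2⌋ − ⌊197/7⌋ − ⌊197/13⌋ + ⌊197/14⌋ + ⌊197/26⌋ + ⌊197/91⌋ − ⌊197/182⌋ = 78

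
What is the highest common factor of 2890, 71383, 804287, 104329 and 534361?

gcd(2890, 71383): 71383 = 24·2890 + 2023; 2890 = 1·2023 + 867; 2023 = 2·867 + 289; 867 = 3·289 + 0 → 289
gcd(289, 804287): 804287 = 2783·289 + 0 → 289
gcd(289, 104329): 104329 = 361·289 + 0 → 289
gcd(289, 534361): 534361 = 1849·289 + 0 → 289

289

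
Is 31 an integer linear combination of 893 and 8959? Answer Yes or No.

By Bézout, 893p − 8959q = 31 has integer solutions iff gcd(893, 8959) | 31.
Euclid: 8959 = 10·893 + 29; 893 = 30·29 + 23; 29 = 1·23 + 6; 23 = 3·6 + 5; 6 = 1·5 + 1; 5 = 5·1 + 0. gcd = 1; 31 mod 1 = 0. Yes.

Yes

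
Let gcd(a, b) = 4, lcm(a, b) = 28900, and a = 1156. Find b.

Using ab = gcd(a,b)·lcm(a,b) = 4·28900 = 115600, we get b = 115600/1156 = 100.

100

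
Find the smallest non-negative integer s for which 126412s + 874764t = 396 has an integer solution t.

Reduce mod 874764: 126412s ≡ 396 (mod 874764). With g = gcd(126412, 874764) = 44 dividing 396, divide through: 2873s ≡ 9 (mod 19881).
Since gcd(2873, 19881) = 1, s ≡ 9·(2873)⁻¹ ≡ 15300 (mod 19881). Smallest non-negative: 15300.

15300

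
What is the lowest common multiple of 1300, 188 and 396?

6048900

1300 = 2² · 5² · 13; 188 = 2² · 47; 396 = 2² · 3² · 11
lcm takes max exponent of each prime: 2² · 3² · 5² · 11 · 13 · 47 = 6048900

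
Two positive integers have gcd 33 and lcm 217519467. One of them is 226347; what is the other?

Using ab = gcd(a,b)·lcm(a,b) = 33·217519467 = 7178142411, we get b = 7178142411/226347 = 31713.

31713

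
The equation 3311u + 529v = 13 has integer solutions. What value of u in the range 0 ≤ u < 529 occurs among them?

309

Reduce mod 529: 3311u ≡ 13 (mod 529). With g = gcd(3311, 529) = 1 dividing 13, divide through: 3311u ≡ 13 (mod 529).
Since gcd(3311, 529) = 1, u ≡ 13·(3311)⁻¹ ≡ 309 (mod 529). Smallest non-negative: 309.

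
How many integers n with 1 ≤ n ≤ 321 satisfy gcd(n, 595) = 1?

208

Prime factors of 595: 5, 7, 17. Count integers ≤ 321 divisible by none of them.
By inclusion–exclusion: 321 − ⌊321/5⌋ − ⌊321/7⌋ − ⌊321/17⌋ + ⌊321/35⌋ + ⌊321/85⌋ + ⌊321/119⌋ − ⌊321/595⌋ = 208.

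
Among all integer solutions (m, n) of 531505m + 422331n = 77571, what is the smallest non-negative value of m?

51

gcd(531505, 422331) = 2873 (Euclid: 531505 = 1·422331 + 109174; 422331 = 3·109174 + 94809; 109174 = 1·94809 + 14365; 94809 = 6·14365 + 8619; 14365 = 1·8619 + 5746; 8619 = 1·5746 + 2873; 5746 = 2·2873 + 0), and 2873 | 77571.
Extended Euclid: 531505·(-58) + 422331·(73) = 2873. Scale by 27: m₀ = -1566.
General solution m = m₀ + 147t; reducing mod 147 gives m = 51 (and n = -64).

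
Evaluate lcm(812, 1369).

1111628

812 = 2² · 7 · 29; 1369 = 37²
max exponents: 2² · 7 · 29 · 37² = 1111628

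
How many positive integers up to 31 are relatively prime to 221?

221 = 13·17. Inclusion–exclusion on these primes:
31 − ⌊31/13⌋ − ⌊31/17⌋ + ⌊31/221⌋ = 28

28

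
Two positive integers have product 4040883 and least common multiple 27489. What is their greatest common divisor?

147

gcd·lcm = product, so gcd = 4040883/27489 = 147.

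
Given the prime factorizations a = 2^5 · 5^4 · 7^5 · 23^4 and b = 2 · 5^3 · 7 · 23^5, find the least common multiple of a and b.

2163512336020000

max exponent per prime: 2^5 · 5^4 · 7^5 · 23^5 = 2163512336020000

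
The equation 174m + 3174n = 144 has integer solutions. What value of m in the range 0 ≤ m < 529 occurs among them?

Euclid: 3174 = 18·174 + 42; 174 = 4·42 + 6; 42 = 7·6 + 0 → gcd = 6; 144 = 6·24.
Back-substitution yields 174·(73) + 3174·(-4) = 6, so one solution is m = 73·24 = 1752, n = -4·24 = -96.
Solutions in m differ by 3174/6 = 529; the one in [0, 529) is 1752 mod 529 = 165.

165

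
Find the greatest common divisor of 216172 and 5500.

216172 = 2² · 11 · 17³
5500 = 2² · 5³ · 11
Common: 2² · 11 = 44

44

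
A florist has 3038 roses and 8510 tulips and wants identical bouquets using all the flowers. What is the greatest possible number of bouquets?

3038 = 2 · 7² · 31
8510 = 2 · 5 · 23 · 37
Common: 2 = 2

2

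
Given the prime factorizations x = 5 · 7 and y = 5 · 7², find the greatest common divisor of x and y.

min exponent per shared prime: 5 · 7 = 35

35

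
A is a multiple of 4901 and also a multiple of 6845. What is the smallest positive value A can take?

33547345

4901 = 13² · 29; 6845 = 5 · 37²
max exponents: 5 · 13² · 29 · 37² = 33547345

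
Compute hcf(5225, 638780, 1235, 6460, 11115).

gcd(5225, 638780): 638780 = 122·5225 + 1330; 5225 = 3·1330 + 1235; 1330 = 1·1235 + 95; 1235 = 13·95 + 0 → 95
gcd(95, 1235): 1235 = 13·95 + 0 → 95
gcd(95, 6460): 6460 = 68·95 + 0 → 95
gcd(95, 11115): 11115 = 117·95 + 0 → 95

95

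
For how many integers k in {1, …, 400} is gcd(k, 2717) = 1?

317

Prime factors of 2717: 11, 13, 19. Count integers ≤ 400 divisible by none of them.
By inclusion–exclusion: 400 − ⌊400/11⌋ − ⌊400/13⌋ − ⌊400/19⌋ + ⌊400/143⌋ + ⌊400/209⌋ + ⌊400/247⌋ − ⌊400/2717⌋ = 317.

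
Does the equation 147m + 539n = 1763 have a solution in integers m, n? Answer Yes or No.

No

By Bézout, 147m + 539n = 1763 has integer solutions iff gcd(147, 539) | 1763.
Euclid: 539 = 3·147 + 98; 147 = 1·98 + 49; 98 = 2·49 + 0. gcd = 49; 1763 mod 49 = 48. No.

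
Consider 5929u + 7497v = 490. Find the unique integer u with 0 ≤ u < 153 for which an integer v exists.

124

Euclid: 7497 = 1·5929 + 1568; 5929 = 3·1568 + 1225; 1568 = 1·1225 + 343; 1225 = 3·343 + 196; 343 = 1·196 + 147; 196 = 1·147 + 49; 147 = 3·49 + 0 → gcd = 49; 490 = 49·10.
Back-substitution yields 5929·(43) + 7497·(-34) = 49, so one solution is u = 43·10 = 430, v = -34·10 = -340.
Solutions in u differ by 7497/49 = 153; the one in [0, 153) is 430 mod 153 = 124.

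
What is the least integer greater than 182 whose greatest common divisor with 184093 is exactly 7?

189

184093 = 7·26299. Any a with gcd(a, 184093) = 7 is a multiple of 7, say 7s, with s coprime to 26299.
Need s > 182/7, so s ≥ 27. First s ≥ 27 with gcd(s, 26299) = 1 is s = 27. Thus a = 7·27 = 189.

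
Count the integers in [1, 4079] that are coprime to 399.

399 = 3·7·19. Inclusion–exclusion on these primes:
4079 − ⌊4079/3⌋ − ⌊4079/7⌋ − ⌊4079/19⌋ + ⌊4079/21⌋ + ⌊4079/57⌋ + ⌊4079/133⌋ − ⌊4079/399⌋ = 2209

2209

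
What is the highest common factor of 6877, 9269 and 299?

299

gcd(6877, 9269): 9269 = 1·6877 + 2392; 6877 = 2·2392 + 2093; 2392 = 1·2093 + 299; 2093 = 7·299 + 0 → 299
gcd(299, 299): 299 = 1·299 + 0 → 299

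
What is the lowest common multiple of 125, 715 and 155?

554125

lcm(125, 715) = 125·715/gcd = 89375/5 = 17875
lcm(17875, 155) = 17875·155/gcd = 2770625/5 = 554125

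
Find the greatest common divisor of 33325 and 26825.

Euclid: 33325 = 1·26825 + 6500; 26825 = 4·6500 + 825; 6500 = 7·825 + 725; 825 = 1·725 + 100; 725 = 7·100 + 25; 100 = 4·25 + 0. Last nonzero remainder: 25.

25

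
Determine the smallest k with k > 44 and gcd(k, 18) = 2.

Multiples of 2 above 44: 2·23, 2·24, … . Need the cofactor coprime to 18/2 = 9.
Checking s = 23, 24, … the first with gcd(s, 9) = 1 is s = 23, giving 46.

46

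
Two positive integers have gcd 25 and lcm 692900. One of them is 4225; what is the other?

m·n = gcd·lcm = 25·692900 = 17322500, so n = 17322500/4225 = 4100.

4100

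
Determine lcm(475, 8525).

gcd first: 8525 = 17·475 + 450; 475 = 1·450 + 25; 450 = 18·25 + 0 → gcd = 25
lcm = 475·8525/gcd = 4049375/25 = 161975

161975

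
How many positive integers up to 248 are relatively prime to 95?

95 = 5·19. Inclusion–exclusion on these primes:
248 − ⌊248/5⌋ − ⌊248/19⌋ + ⌊248/95⌋ = 188

188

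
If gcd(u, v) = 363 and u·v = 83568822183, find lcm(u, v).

gcd·lcm = product, so lcm = 83568822183/363 = 230217141.

230217141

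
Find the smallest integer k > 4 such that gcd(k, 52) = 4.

gcd(k, 52) = 4 forces 4 | k; write k = 4s. Then gcd(4s, 4·13) = 4·gcd(s, 13), so need gcd(s, 13) = 1.
4s > 4 gives s ≥ 2. The least s ≥ 2 coprime to 13 is 2, so k = 4·2 = 8.

8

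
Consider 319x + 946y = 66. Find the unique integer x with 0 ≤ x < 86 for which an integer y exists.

Euclid: 946 = 2·319 + 308; 319 = 1·308 + 11; 308 = 28·11 + 0 → gcd = 11; 66 = 11·6.
Back-substitution yields 319·(3) + 946·(-1) = 11, so one solution is x = 3·6 = 18, y = -1·6 = -6.
Solutions in x differ by 946/11 = 86; the one in [0, 86) is 18 mod 86 = 18.

18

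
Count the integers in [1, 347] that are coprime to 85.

262

Prime factors of 85: 5, 17. Count integers ≤ 347 divisible by none of them.
By inclusion–exclusion: 347 − ⌊347/5⌋ − ⌊347/17⌋ + ⌊347/85⌋ = 262.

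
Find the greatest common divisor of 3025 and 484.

121

3025 = 5² · 11²
484 = 2² · 11²
Common: 11² = 121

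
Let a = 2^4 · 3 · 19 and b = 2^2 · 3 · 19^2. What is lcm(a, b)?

max exponent per prime: 2^4 · 3 · 19^2 = 17328

17328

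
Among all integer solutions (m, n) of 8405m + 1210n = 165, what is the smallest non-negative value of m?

165

gcd(8405, 1210) = 5 (Euclid: 8405 = 6·1210 + 1145; 1210 = 1·1145 + 65; 1145 = 17·65 + 40; 65 = 1·40 + 25; 40 = 1·25 + 15; 25 = 1·15 + 10; 15 = 1·10 + 5; 10 = 2·5 + 0), and 5 | 165.
Extended Euclid: 8405·(93) + 1210·(-646) = 5. Scale by 33: m₀ = 3069.
General solution m = m₀ + 242t; reducing mod 242 gives m = 165 (and n = -1146).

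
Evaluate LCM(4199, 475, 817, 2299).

4199 = 13 · 17 · 19; 475 = 5² · 19; 817 = 19 · 43; 2299 = 11² · 19
lcm takes max exponent of each prime: 5² · 11² · 13 · 17 · 19 · 43 = 546184925

546184925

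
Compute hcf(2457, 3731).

Euclid: 3731 = 1·2457 + 1274; 2457 = 1·1274 + 1183; 1274 = 1·1183 + 91; 1183 = 13·91 + 0. Last nonzero remainder: 91.

91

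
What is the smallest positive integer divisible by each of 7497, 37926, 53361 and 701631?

2886509934

7497 = 3² · 7² · 17; 37926 = 2 · 3² · 7² · 43; 53361 = 3² · 7² · 11²; 701631 = 3² · 7² · 37 · 43
lcm takes max exponent of each prime: 2 · 3² · 7² · 11² · 17 · 37 · 43 = 2886509934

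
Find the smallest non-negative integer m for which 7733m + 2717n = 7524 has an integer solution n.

8

Euclid: 7733 = 2·2717 + 2299; 2717 = 1·2299 + 418; 2299 = 5·418 + 209; 418 = 2·209 + 0 → gcd = 209; 7524 = 209·36.
Back-substitution yields 7733·(6) + 2717·(-17) = 209, so one solution is m = 6·36 = 216, n = -17·36 = -612.
Solutions in m differ by 2717/209 = 13; the one in [0, 13) is 216 mod 13 = 8.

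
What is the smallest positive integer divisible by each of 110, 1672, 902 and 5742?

89460360

110 = 2 · 5 · 11; 1672 = 2³ · 11 · 19; 902 = 2 · 11 · 41; 5742 = 2 · 3² · 11 · 29
lcm takes max exponent of each prime: 2³ · 3² · 5 · 11 · 19 · 29 · 41 = 89460360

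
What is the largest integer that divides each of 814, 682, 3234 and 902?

gcd(814, 682): 814 = 1·682 + 132; 682 = 5·132 + 22; 132 = 6·22 + 0 → 22
gcd(22, 3234): 3234 = 147·22 + 0 → 22
gcd(22, 902): 902 = 41·22 + 0 → 22

22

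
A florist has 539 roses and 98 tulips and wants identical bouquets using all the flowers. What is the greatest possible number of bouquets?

49

Euclid: 539 = 5·98 + 49; 98 = 2·49 + 0. Last nonzero remainder: 49.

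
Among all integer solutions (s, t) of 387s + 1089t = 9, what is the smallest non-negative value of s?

Reduce mod 1089: 387s ≡ 9 (mod 1089). With g = gcd(387, 1089) = 9 dividing 9, divide through: 43s ≡ 1 (mod 121).
Since gcd(43, 121) = 1, s ≡ 1·(43)⁻¹ ≡ 76 (mod 121). Smallest non-negative: 76.

76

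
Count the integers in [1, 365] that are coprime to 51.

230

51 = 3·17. Inclusion–exclusion on these primes:
365 − ⌊365/3⌋ − ⌊365/17⌋ + ⌊365/51⌋ = 230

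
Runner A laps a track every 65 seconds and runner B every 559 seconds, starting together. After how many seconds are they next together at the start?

gcd first: 559 = 8·65 + 39; 65 = 1·39 + 26; 39 = 1·26 + 13; 26 = 2·13 + 0 → gcd = 13
lcm = 65·559/gcd = 36335/13 = 2795

2795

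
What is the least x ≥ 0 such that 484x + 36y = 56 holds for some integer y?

8

Euclid: 484 = 13·36 + 16; 36 = 2·16 + 4; 16 = 4·4 + 0 → gcd = 4; 56 = 4·14.
Back-substitution yields 484·(-2) + 36·(27) = 4, so one solution is x = -2·14 = -28, y = 27·14 = 378.
Solutions in x differ by 36/4 = 9; the one in [0, 9) is -28 mod 9 = 8.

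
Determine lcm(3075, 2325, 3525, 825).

49283025

3075 = 3 · 5² · 41; 2325 = 3 · 5² · 31; 3525 = 3 · 5² · 47; 825 = 3 · 5² · 11
lcm takes max exponent of each prime: 3 · 5² · 11 · 31 · 41 · 47 = 49283025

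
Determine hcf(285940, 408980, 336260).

285940 = 2² · 5 · 17 · 29²; 408980 = 2² · 5 · 11² · 13²; 336260 = 2² · 5 · 17 · 23 · 43
gcd takes min exponent of each prime: 2² · 5 = 20

20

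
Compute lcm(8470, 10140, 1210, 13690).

8470 = 2 · 5 · 7 · 11²; 10140 = 2² · 3 · 5 · 13²; 1210 = 2 · 5 · 11²; 13690 = 2 · 5 · 37²
lcm takes max exponent of each prime: 2² · 3 · 5 · 7 · 11² · 13² · 37² = 11757766020

11757766020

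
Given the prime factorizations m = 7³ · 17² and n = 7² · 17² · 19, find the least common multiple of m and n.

1883413

max exponent per prime: 7³ · 17² · 19 = 1883413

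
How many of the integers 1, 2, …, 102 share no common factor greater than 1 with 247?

90

247 = 13·19. Inclusion–exclusion on these primes:
102 − ⌊102/13⌋ − ⌊102/19⌋ + ⌊102/247⌋ = 90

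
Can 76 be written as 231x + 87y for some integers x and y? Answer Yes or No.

gcd(231, 87): 231 = 2·87 + 57; 87 = 1·57 + 30; 57 = 1·30 + 27; 30 = 1·27 + 3; 27 = 9·3 + 0 → 3
3 does not divide 76, so a solution does not exist.

No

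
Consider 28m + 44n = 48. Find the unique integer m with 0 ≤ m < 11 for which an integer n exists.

gcd(28, 44) = 4 (Euclid: 44 = 1·28 + 16; 28 = 1·16 + 12; 16 = 1·12 + 4; 12 = 3·4 + 0), and 4 | 48.
Extended Euclid: 28·(-3) + 44·(2) = 4. Scale by 12: m₀ = -36.
General solution m = m₀ + 11t; reducing mod 11 gives m = 8 (and n = -4).

8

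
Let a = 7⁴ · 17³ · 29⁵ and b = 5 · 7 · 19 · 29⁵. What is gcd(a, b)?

min exponent per shared prime: 7 · 29⁵ = 143578043

143578043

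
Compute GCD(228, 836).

228 = 2² · 3 · 19
836 = 2² · 11 · 19
Common: 2² · 19 = 76

76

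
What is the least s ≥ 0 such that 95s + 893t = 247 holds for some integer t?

Euclid: 893 = 9·95 + 38; 95 = 2·38 + 19; 38 = 2·19 + 0 → gcd = 19; 247 = 19·13.
Back-substitution yields 95·(19) + 893·(-2) = 19, so one solution is s = 19·13 = 247, t = -2·13 = -26.
Solutions in s differ by 893/19 = 47; the one in [0, 47) is 247 mod 47 = 12.

12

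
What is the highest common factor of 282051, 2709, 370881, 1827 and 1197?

63

gcd(282051, 2709): 282051 = 104·2709 + 315; 2709 = 8·315 + 189; 315 = 1·189 + 126; 189 = 1·126 + 63; 126 = 2·63 + 0 → 63
gcd(63, 370881): 370881 = 5887·63 + 0 → 63
gcd(63, 1827): 1827 = 29·63 + 0 → 63
gcd(63, 1197): 1197 = 19·63 + 0 → 63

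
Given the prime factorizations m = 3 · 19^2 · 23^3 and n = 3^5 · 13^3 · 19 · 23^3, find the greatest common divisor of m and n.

693519

min exponent per shared prime: 3 · 19 · 23^3 = 693519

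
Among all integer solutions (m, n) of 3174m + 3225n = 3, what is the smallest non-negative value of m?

822

gcd(3174, 3225) = 3 (Euclid: 3225 = 1·3174 + 51; 3174 = 62·51 + 12; 51 = 4·12 + 3; 12 = 4·3 + 0), and 3 | 3.
Extended Euclid: 3174·(-253) + 3225·(249) = 3. Scale by 1: m₀ = -253.
General solution m = m₀ + 1075t; reducing mod 1075 gives m = 822 (and n = -809).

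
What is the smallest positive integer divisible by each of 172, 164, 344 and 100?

172 = 2² · 43; 164 = 2² · 41; 344 = 2³ · 43; 100 = 2² · 5²
lcm takes max exponent of each prime: 2³ · 5² · 41 · 43 = 352600

352600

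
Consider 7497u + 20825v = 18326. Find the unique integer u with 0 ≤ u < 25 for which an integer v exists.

gcd(7497, 20825) = 833 (Euclid: 20825 = 2·7497 + 5831; 7497 = 1·5831 + 1666; 5831 = 3·1666 + 833; 1666 = 2·833 + 0), and 833 | 18326.
Extended Euclid: 7497·(-11) + 20825·(4) = 833. Scale by 22: u₀ = -242.
General solution u = u₀ + 25t; reducing mod 25 gives u = 8 (and v = -2).

8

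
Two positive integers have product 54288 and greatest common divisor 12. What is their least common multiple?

Since gcd(p,q)·lcm(p,q) = pq, lcm = 54288/12 = 4524.

4524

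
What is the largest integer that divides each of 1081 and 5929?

1

Euclid: 5929 = 5·1081 + 524; 1081 = 2·524 + 33; 524 = 15·33 + 29; 33 = 1·29 + 4; 29 = 7·4 + 1; 4 = 4·1 + 0. Last nonzero remainder: 1.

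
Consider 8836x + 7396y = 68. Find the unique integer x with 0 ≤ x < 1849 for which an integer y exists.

Euclid: 8836 = 1·7396 + 1440; 7396 = 5·1440 + 196; 1440 = 7·196 + 68; 196 = 2·68 + 60; 68 = 1·60 + 8; 60 = 7·8 + 4; 8 = 2·4 + 0 → gcd = 4; 68 = 4·17.
Back-substitution yields 8836·(-868) + 7396·(1037) = 4, so one solution is x = -868·17 = -14756, y = 1037·17 = 17629.
Solutions in x differ by 7396/4 = 1849; the one in [0, 1849) is -14756 mod 1849 = 36.

36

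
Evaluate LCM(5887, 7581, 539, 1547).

lcm(5887, 7581) = 5887·7581/gcd = 44629347/7 = 6375621
lcm(6375621, 539) = 6375621·539/gcd = 3436459719/7 = 490922817
lcm(490922817, 1547) = 490922817·1547/gcd = 759457597899/7 = 108493942557

108493942557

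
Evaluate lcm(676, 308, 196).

676 = 2² · 13²; 308 = 2² · 7 · 11; 196 = 2² · 7²
lcm takes max exponent of each prime: 2² · 7² · 11 · 13² = 364364

364364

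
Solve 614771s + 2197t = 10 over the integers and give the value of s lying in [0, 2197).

Reduce mod 2197: 614771s ≡ 10 (mod 2197). With g = gcd(614771, 2197) = 1 dividing 10, divide through: 614771s ≡ 10 (mod 2197).
Since gcd(614771, 2197) = 1, s ≡ 10·(614771)⁻¹ ≡ 192 (mod 2197). Smallest non-negative: 192.

192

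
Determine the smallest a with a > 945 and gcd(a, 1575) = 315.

gcd(a, 1575) = 315 forces 315 | a; write a = 315s. Then gcd(315s, 315·5) = 315·gcd(s, 5), so need gcd(s, 5) = 1.
315s > 945 gives s ≥ 4. The least s ≥ 4 coprime to 5 is 4, so a = 315·4 = 1260.

1260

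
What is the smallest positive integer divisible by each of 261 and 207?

6003

261 = 3² · 29; 207 = 3² · 23
max exponents: 3² · 23 · 29 = 6003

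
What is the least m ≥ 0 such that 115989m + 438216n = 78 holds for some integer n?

85430

gcd(115989, 438216) = 3 (Euclid: 438216 = 3·115989 + 90249; 115989 = 1·90249 + 25740; 90249 = 3·25740 + 13029; 25740 = 1·13029 + 12711; 13029 = 1·12711 + 318; 12711 = 39·318 + 309; 318 = 1·309 + 9; 309 = 34·9 + 3; 9 = 3·3 + 0), and 3 | 78.
Extended Euclid: 115989·(48231) + 438216·(-12766) = 3. Scale by 26: m₀ = 1254006.
General solution m = m₀ + 146072t; reducing mod 146072 gives m = 85430 (and n = -22612).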